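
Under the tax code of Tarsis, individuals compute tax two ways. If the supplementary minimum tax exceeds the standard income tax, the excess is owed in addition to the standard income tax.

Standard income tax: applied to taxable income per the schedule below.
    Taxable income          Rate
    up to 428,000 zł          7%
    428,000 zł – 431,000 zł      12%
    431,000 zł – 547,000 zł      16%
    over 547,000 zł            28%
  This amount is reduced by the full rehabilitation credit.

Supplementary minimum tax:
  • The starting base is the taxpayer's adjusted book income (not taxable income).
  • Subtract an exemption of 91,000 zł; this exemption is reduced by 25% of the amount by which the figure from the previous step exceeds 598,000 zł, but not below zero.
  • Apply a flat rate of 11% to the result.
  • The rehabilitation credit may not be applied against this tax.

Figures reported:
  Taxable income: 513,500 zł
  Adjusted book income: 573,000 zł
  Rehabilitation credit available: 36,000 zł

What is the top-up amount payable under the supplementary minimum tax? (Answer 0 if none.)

Standard income tax:
  428,000 zł × 7% = 29,960 zł
  3,000 zł × 12% = 360 zł
  82,500 zł × 16% = 13,200 zł
  → 43,520 zł
  Less rehabilitation credit 36,000 zł → 7,520 zł

Supplementary minimum tax:
  Base (adjusted book income): 573,000 zł
  Exemption: 573,000 zł ≤ 598,000 zł, so full 91,000 zł applies
  Base: 573,000 zł − 91,000 zł = 482,000 zł
  482,000 zł × 11% = 53,020 zł

Excess of supplementary minimum tax over standard income tax: 53,020 zł − 7,520 zł = 45,500 zł.

45,500 zł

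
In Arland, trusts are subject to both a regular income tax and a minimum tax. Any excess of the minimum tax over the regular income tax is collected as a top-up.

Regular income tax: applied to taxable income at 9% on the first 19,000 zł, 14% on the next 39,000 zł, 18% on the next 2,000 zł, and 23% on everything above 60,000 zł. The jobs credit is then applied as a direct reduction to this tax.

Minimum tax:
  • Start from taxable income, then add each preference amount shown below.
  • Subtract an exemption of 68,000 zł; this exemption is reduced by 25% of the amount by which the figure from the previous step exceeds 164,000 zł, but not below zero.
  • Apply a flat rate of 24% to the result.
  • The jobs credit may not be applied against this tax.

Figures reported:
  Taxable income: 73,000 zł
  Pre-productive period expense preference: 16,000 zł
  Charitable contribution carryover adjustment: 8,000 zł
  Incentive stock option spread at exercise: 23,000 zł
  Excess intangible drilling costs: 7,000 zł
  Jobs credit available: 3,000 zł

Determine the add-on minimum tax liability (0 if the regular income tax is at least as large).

6,640 zł

Minimum tax:
  Adjusted income: 73,000 zł + 16,000 zł + 8,000 zł + 23,000 zł + 7,000 zł = 127,000 zł
  Exemption: 127,000 zł ≤ 164,000 zł, so full 68,000 zł applies
  Base: 127,000 zł − 68,000 zł = 59,000 zł
  59,000 zł × 24% = 14,160 zł

Regular income tax:
  19,000 zł × 9% = 1,710 zł
  39,000 zł × 14% = 5,460 zł
  2,000 zł × 18% = 360 zł
  13,000 zł × 23% = 2,990 zł
  → 10,520 zł
  Less jobs credit 3,000 zł → 7,520 zł

Excess of minimum tax over regular income tax: 14,160 zł − 7,520 zł = 6,640 zł.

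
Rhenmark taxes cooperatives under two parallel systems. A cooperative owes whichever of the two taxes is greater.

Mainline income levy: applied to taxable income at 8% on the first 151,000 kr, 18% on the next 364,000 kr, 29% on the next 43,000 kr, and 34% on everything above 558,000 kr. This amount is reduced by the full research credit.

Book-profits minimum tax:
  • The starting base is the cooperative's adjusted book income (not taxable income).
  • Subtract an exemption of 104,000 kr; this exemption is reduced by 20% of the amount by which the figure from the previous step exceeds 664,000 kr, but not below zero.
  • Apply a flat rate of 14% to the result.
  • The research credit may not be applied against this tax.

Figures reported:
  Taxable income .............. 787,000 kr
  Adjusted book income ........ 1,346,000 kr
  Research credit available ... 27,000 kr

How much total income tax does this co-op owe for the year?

Mainline income levy:
  151,000 kr × 8% = 12,080 kr
  364,000 kr × 18% = 65,520 kr
  43,000 kr × 29% = 12,470 kr
  229,000 kr × 34% = 77,860 kr
  → 167,930 kr
  Less research credit 27,000 kr → 140,930 kr

Book-profits minimum tax:
  Base (adjusted book income): 1,346,000 kr
  Exemption: 20% × (1,346,000 kr − 664,000 kr) = 136,400 kr ≥ 104,000 kr, so the exemption is fully phased out
  Base: 1,346,000 kr − 0 kr = 1,346,000 kr
  1,346,000 kr × 14% = 188,440 kr

188,440 kr > 140,930 kr, so the book-profits minimum tax is the binding amount.

188,440 kr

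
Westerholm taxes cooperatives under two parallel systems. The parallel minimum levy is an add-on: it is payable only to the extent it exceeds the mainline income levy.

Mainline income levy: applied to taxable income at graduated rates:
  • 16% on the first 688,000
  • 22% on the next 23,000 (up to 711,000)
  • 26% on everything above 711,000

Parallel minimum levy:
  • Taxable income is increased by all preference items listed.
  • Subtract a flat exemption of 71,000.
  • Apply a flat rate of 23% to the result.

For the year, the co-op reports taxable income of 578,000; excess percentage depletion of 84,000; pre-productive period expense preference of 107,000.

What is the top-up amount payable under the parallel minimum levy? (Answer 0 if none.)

Mainline income levy:
  578,000 × 16% = 92,480

Parallel minimum levy:
  Adjusted income: 578,000 + 84,000 + 107,000 = 769,000
  Less exemption 71,000 → base 698,000
  698,000 × 23% = 160,540

Excess of parallel minimum levy over mainline income levy: 160,540 − 92,480 = 68,060.

68,060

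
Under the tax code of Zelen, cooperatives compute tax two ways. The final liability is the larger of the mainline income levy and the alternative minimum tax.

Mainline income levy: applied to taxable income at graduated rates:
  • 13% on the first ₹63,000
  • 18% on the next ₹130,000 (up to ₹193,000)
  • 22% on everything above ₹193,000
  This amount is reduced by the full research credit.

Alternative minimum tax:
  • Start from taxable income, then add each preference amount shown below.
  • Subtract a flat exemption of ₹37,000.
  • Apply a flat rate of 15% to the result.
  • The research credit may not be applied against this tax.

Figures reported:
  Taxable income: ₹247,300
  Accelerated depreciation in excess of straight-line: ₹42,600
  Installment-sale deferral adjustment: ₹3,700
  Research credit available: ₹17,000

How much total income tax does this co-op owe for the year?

₹38,490

Mainline income levy:
  ₹63,000 × 13% = ₹8,190
  ₹130,000 × 18% = ₹23,400
  ₹54,300 × 22% = ₹11,946
  → ₹43,536
  Less research credit ₹17,000 → ₹26,536

Alternative minimum tax:
  Adjusted income: ₹247,300 + ₹42,600 + ₹3,700 = ₹293,600
  Less exemption ₹37,000 → base ₹256,600
  ₹256,600 × 15% = ₹38,490

₹38,490 > ₹26,536, so the alternative minimum tax is the binding amount.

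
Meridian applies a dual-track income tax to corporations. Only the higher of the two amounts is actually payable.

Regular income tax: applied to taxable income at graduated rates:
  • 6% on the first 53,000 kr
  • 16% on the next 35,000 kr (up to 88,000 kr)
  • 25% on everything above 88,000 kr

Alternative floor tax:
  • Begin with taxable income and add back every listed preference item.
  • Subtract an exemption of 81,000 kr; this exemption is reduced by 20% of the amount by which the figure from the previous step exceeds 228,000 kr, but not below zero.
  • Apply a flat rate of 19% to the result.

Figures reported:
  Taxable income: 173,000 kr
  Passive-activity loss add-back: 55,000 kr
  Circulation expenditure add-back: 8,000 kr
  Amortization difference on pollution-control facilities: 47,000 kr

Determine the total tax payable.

40,470 kr

Alternative floor tax:
  Adjusted income: 173,000 kr + 55,000 kr + 8,000 kr + 47,000 kr = 283,000 kr
  Exemption: 81,000 kr − 20% × (283,000 kr − 228,000 kr) = 81,000 kr − 11,000 kr = 70,000 kr
  Base: 283,000 kr − 70,000 kr = 213,000 kr
  213,000 kr × 19% = 40,470 kr

Regular income tax:
  53,000 kr × 6% = 3,180 kr
  35,000 kr × 16% = 5,600 kr
  85,000 kr × 25% = 21,250 kr
  → 30,030 kr

40,470 kr > 30,030 kr, so the alternative floor tax is the binding amount.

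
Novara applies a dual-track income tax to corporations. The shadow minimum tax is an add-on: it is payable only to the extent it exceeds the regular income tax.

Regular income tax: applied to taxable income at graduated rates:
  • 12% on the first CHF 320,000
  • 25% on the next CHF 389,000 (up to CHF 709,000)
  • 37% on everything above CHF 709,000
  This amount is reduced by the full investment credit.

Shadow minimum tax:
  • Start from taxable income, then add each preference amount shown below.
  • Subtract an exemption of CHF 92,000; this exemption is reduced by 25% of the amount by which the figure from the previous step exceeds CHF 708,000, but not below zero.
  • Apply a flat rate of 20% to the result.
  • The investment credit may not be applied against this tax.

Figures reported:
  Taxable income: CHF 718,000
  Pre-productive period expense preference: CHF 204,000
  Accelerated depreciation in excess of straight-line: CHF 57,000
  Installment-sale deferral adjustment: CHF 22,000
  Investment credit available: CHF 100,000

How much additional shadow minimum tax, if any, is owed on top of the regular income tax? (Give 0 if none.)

CHF 157,470

Shadow minimum tax:
  Adjusted income: CHF 718,000 + CHF 204,000 + CHF 57,000 + CHF 22,000 = CHF 1,001,000
  Exemption: CHF 92,000 − 25% × (CHF 1,001,000 − CHF 708,000) = CHF 92,000 − CHF 73,250 = CHF 18,750
  Base: CHF 1,001,000 − CHF 18,750 = CHF 982,250
  CHF 982,250 × 20% = CHF 196,450

Regular income tax:
  CHF 320,000 × 12% = CHF 38,400
  CHF 389,000 × 25% = CHF 97,250
  CHF 9,000 × 37% = CHF 3,330
  → CHF 138,980
  Less investment credit CHF 100,000 → CHF 38,980

Excess of shadow minimum tax over regular income tax: CHF 196,450 − CHF 38,980 = CHF 157,470.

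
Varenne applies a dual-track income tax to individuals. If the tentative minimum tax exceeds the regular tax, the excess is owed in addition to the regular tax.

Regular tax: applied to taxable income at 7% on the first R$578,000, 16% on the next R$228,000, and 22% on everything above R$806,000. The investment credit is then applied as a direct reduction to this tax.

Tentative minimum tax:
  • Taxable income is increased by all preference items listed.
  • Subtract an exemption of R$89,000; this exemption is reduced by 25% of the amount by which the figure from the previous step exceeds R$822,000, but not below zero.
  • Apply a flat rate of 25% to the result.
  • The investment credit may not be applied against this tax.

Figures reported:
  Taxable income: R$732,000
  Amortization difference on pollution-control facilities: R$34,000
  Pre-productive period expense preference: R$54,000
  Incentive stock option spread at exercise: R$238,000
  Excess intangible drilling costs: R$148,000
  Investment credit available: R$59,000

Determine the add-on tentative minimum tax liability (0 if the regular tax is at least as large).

R$295,400

Tentative minimum tax:
  Adjusted income: R$732,000 + R$34,000 + R$54,000 + R$238,000 + R$148,000 = R$1,206,000
  Exemption: 25% × (R$1,206,000 − R$822,000) = R$96,000 ≥ R$89,000, so the exemption is fully phased out
  Base: R$1,206,000 − R$0 = R$1,206,000
  R$1,206,000 × 25% = R$301,500

Regular tax:
  R$578,000 × 7% = R$40,460
  R$154,000 × 16% = R$24,640
  → R$65,100
  Less investment credit R$59,000 → R$6,100

Excess of tentative minimum tax over regular tax: R$301,500 − R$6,100 = R$295,400.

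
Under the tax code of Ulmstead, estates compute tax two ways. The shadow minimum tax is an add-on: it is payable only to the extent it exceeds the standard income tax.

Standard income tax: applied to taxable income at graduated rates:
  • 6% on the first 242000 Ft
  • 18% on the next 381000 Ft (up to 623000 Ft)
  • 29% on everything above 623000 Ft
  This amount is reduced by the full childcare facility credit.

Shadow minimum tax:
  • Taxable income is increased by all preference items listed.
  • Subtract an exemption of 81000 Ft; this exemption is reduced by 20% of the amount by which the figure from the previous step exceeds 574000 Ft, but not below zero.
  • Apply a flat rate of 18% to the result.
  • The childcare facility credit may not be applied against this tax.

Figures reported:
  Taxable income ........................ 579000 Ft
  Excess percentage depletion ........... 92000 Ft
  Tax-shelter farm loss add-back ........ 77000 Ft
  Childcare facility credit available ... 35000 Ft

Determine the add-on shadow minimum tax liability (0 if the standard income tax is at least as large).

Standard income tax:
  242000 Ft × 6% = 14520 Ft
  337000 Ft × 18% = 60660 Ft
  → 75180 Ft
  Less childcare facility credit 35000 Ft → 40180 Ft

Shadow minimum tax:
  Adjusted income: 579000 Ft + 92000 Ft + 77000 Ft = 748000 Ft
  Exemption: 81000 Ft − 20% × (748000 Ft − 574000 Ft) = 81000 Ft − 34800 Ft = 46200 Ft
  Base: 748000 Ft − 46200 Ft = 701800 Ft
  701800 Ft × 18% = 126324 Ft

Excess of shadow minimum tax over standard income tax: 126324 Ft − 40180 Ft = 86144 Ft.

86144 Ft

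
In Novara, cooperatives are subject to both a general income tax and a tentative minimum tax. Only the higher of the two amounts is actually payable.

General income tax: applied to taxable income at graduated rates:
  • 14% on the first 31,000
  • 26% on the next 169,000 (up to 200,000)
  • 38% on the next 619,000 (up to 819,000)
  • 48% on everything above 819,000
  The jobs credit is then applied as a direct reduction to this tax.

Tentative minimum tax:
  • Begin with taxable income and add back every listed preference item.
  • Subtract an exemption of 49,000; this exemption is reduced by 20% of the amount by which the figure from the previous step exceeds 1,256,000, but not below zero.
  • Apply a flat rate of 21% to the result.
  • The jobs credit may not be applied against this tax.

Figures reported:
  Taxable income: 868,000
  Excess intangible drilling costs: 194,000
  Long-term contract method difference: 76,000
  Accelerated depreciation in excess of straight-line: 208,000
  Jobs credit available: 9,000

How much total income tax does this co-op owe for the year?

General income tax:
  31,000 × 14% = 4,340
  169,000 × 26% = 43,940
  619,000 × 38% = 235,220
  49,000 × 48% = 23,520
  → 307,020
  Less jobs credit 9,000 → 298,020

Tentative minimum tax:
  Adjusted income: 868,000 + 194,000 + 76,000 + 208,000 = 1,346,000
  Exemption: 49,000 − 20% × (1,346,000 − 1,256,000) = 49,000 − 18,000 = 31,000
  Base: 1,346,000 − 31,000 = 1,315,000
  1,315,000 × 21% = 276,150

298,020 > 276,150, so the general income tax governs.

298,020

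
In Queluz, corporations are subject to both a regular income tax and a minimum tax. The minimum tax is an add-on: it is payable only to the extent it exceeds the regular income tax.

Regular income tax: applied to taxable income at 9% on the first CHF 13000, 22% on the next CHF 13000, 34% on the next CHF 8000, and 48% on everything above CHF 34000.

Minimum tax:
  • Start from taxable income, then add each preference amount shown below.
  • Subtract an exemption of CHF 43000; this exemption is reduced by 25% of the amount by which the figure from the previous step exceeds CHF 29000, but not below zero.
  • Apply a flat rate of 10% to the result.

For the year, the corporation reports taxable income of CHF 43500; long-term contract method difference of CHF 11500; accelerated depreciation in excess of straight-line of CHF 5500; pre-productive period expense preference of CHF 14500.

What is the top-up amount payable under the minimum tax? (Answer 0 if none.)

CHF 0

Minimum tax:
  Adjusted income: CHF 43500 + CHF 11500 + CHF 5500 + CHF 14500 = CHF 75000
  Exemption: CHF 43000 − 25% × (CHF 75000 − CHF 29000) = CHF 43000 − CHF 11500 = CHF 31500
  Base: CHF 75000 − CHF 31500 = CHF 43500
  CHF 43500 × 10% = CHF 4350

Regular income tax:
  CHF 13000 × 9% = CHF 1170
  CHF 13000 × 22% = CHF 2860
  CHF 8000 × 34% = CHF 2720
  CHF 9500 × 48% = CHF 4560
  → CHF 11310

CHF 4350 ≤ CHF 11310, so no add-on is due.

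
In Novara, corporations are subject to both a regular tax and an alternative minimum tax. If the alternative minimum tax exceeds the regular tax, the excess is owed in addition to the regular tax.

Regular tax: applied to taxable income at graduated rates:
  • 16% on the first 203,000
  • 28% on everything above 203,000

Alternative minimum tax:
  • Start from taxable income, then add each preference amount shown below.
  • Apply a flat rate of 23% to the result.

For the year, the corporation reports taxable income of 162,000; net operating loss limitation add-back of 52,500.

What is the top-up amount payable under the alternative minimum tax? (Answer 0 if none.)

Regular tax:
  162,000 × 16% = 25,920

Alternative minimum tax:
  Adjusted income: 162,000 + 52,500 = 214,500
  214,500 × 23% = 49,335

Excess of alternative minimum tax over regular tax: 49,335 − 25,920 = 23,415.

23,415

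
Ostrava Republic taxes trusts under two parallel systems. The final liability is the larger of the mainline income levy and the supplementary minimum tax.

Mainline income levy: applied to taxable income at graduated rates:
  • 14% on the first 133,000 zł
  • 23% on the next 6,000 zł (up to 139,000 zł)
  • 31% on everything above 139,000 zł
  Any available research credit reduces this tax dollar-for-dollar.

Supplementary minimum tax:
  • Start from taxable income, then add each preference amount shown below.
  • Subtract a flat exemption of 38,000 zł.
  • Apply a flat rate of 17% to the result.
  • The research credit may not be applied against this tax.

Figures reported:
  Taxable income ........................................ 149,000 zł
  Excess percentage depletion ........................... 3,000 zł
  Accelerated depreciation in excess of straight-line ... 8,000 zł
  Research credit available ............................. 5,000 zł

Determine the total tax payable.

Supplementary minimum tax:
  Adjusted income: 149,000 zł + 3,000 zł + 8,000 zł = 160,000 zł
  Less exemption 38,000 zł → base 122,000 zł
  122,000 zł × 17% = 20,740 zł

Mainline income levy:
  133,000 zł × 14% = 18,620 zł
  6,000 zł × 23% = 1,380 zł
  10,000 zł × 31% = 3,100 zł
  → 23,100 zł
  Less research credit 5,000 zł → 18,100 zł

20,740 zł > 18,100 zł, so the supplementary minimum tax is the binding amount.

20,740 zł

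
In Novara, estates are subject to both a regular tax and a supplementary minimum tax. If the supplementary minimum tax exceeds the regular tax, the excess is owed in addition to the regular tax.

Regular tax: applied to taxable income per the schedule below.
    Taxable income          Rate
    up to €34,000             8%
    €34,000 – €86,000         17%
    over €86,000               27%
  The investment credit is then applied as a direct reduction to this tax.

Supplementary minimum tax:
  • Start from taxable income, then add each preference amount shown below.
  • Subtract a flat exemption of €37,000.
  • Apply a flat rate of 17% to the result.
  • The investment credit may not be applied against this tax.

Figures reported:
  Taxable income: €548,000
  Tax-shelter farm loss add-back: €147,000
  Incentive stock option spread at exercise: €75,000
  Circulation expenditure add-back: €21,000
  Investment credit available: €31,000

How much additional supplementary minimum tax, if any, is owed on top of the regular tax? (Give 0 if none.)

€22,880

Supplementary minimum tax:
  Adjusted income: €548,000 + €147,000 + €75,000 + €21,000 = €791,000
  Less exemption €37,000 → base €754,000
  €754,000 × 17% = €128,180

Regular tax:
  €34,000 × 8% = €2,720
  €52,000 × 17% = €8,840
  €462,000 × 27% = €124,740
  → €136,300
  Less investment credit €31,000 → €105,300

Excess of supplementary minimum tax over regular tax: €128,180 − €105,300 = €22,880.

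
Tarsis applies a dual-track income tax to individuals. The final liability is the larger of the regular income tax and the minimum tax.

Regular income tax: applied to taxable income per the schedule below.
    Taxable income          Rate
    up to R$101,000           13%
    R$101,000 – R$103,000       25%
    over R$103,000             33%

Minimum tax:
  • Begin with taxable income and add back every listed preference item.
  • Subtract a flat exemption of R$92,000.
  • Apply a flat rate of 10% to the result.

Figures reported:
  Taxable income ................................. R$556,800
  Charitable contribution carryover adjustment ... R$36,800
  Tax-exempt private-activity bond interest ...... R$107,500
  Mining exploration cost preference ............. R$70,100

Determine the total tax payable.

R$163,384

Regular income tax:
  R$101,000 × 13% = R$13,130
  R$2,000 × 25% = R$500
  R$453,800 × 33% = R$149,754
  → R$163,384

Minimum tax:
  Adjusted income: R$556,800 + R$36,800 + R$107,500 + R$70,100 = R$771,200
  Less exemption R$92,000 → base R$679,200
  R$679,200 × 10% = R$67,920

R$163,384 > R$67,920, so the regular income tax governs.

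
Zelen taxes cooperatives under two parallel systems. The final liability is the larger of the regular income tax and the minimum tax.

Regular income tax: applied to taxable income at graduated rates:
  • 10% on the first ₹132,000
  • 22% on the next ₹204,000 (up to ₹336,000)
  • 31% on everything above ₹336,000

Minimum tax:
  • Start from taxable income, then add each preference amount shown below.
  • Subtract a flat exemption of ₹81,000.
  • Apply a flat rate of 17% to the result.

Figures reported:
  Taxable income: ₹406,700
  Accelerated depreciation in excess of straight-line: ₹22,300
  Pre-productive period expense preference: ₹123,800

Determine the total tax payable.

Regular income tax:
  ₹132,000 × 10% = ₹13,200
  ₹204,000 × 22% = ₹44,880
  ₹70,700 × 31% = ₹21,917
  → ₹79,997

Minimum tax:
  Adjusted income: ₹406,700 + ₹22,300 + ₹123,800 = ₹552,800
  Less exemption ₹81,000 → base ₹471,800
  ₹471,800 × 17% = ₹80,206

₹80,206 > ₹79,997, so the minimum tax is the binding amount.

₹80,206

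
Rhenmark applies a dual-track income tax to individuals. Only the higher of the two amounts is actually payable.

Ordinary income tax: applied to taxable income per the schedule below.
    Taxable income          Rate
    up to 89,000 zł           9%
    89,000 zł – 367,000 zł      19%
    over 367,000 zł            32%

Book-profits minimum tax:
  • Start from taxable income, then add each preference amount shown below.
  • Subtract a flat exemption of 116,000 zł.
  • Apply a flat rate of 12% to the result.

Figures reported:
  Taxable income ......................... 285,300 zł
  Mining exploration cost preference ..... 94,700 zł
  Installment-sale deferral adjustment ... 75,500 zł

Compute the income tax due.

45,307 zł

Ordinary income tax:
  89,000 zł × 9% = 8,010 zł
  196,300 zł × 19% = 37,297 zł
  → 45,307 zł

Book-profits minimum tax:
  Adjusted income: 285,300 zł + 94,700 zł + 75,500 zł = 455,500 zł
  Less exemption 116,000 zł → base 339,500 zł
  339,500 zł × 12% = 40,740 zł

45,307 zł > 40,740 zł, so the ordinary income tax governs.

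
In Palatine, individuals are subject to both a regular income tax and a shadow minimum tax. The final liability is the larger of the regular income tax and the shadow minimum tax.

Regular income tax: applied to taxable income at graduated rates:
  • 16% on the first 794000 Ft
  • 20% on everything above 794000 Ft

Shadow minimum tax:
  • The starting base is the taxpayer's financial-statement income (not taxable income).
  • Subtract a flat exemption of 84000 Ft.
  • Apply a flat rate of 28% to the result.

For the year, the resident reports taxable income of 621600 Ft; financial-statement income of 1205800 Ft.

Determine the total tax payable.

314104 Ft

Shadow minimum tax:
  Base (financial-statement income): 1205800 Ft
  Less exemption 84000 Ft → base 1121800 Ft
  1121800 Ft × 28% = 314104 Ft

Regular income tax:
  621600 Ft × 16% = 99456 Ft

314104 Ft > 99456 Ft, so the shadow minimum tax is the binding amount.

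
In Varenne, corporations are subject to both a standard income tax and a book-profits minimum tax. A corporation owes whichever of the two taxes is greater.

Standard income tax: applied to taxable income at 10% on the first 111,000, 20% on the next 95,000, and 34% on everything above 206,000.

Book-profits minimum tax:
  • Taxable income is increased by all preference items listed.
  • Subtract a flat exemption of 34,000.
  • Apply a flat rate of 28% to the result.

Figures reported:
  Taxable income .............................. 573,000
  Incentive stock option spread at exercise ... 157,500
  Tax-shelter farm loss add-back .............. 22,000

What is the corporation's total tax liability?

201,180

Standard income tax:
  111,000 × 10% = 11,100
  95,000 × 20% = 19,000
  367,000 × 34% = 124,780
  → 154,880

Book-profits minimum tax:
  Adjusted income: 573,000 + 157,500 + 22,000 = 752,500
  Less exemption 34,000 → base 718,500
  718,500 × 28% = 201,180

201,180 > 154,880, so the book-profits minimum tax is the binding amount.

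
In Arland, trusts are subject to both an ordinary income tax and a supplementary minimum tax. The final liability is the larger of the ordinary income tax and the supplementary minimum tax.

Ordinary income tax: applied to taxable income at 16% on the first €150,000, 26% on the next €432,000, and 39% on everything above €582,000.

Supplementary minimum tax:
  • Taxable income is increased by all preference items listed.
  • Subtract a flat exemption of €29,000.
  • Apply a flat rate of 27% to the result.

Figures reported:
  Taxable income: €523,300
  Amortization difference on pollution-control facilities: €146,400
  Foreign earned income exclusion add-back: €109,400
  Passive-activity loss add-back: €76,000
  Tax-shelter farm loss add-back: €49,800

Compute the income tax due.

Ordinary income tax:
  €150,000 × 16% = €24,000
  €373,300 × 26% = €97,058
  → €121,058

Supplementary minimum tax:
  Adjusted income: €523,300 + €146,400 + €109,400 + €76,000 + €49,800 = €904,900
  Less exemption €29,000 → base €875,900
  €875,900 × 27% = €236,493

€236,493 > €121,058, so the supplementary minimum tax is the binding amount.

€236,493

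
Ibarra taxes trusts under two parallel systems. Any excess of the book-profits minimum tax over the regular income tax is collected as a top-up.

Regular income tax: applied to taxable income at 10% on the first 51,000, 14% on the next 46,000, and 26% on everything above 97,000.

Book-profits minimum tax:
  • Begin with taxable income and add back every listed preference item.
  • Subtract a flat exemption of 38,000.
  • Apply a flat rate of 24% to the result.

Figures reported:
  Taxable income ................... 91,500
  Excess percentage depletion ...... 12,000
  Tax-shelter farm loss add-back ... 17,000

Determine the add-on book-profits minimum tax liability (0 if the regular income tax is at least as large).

9,030

Book-profits minimum tax:
  Adjusted income: 91,500 + 12,000 + 17,000 = 120,500
  Less exemption 38,000 → base 82,500
  82,500 × 24% = 19,800

Regular income tax:
  51,000 × 10% = 5,100
  40,500 × 14% = 5,670
  → 10,770

Excess of book-profits minimum tax over regular income tax: 19,800 − 10,770 = 9,030.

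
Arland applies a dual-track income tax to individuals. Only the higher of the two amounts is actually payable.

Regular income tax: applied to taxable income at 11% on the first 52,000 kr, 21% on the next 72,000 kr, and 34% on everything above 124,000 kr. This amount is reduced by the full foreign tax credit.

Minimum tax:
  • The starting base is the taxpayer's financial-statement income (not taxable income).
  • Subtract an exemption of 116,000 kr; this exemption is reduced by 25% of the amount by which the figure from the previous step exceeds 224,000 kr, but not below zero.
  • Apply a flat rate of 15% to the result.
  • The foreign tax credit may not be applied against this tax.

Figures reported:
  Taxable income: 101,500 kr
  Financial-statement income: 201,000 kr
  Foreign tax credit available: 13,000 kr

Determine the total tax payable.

Minimum tax:
  Base (financial-statement income): 201,000 kr
  Exemption: 201,000 kr ≤ 224,000 kr, so full 116,000 kr applies
  Base: 201,000 kr − 116,000 kr = 85,000 kr
  85,000 kr × 15% = 12,750 kr

Regular income tax:
  52,000 kr × 11% = 5,720 kr
  49,500 kr × 21% = 10,395 kr
  → 16,115 kr
  Less foreign tax credit 13,000 kr → 3,115 kr

12,750 kr > 3,115 kr, so the minimum tax is the binding amount.

12,750 kr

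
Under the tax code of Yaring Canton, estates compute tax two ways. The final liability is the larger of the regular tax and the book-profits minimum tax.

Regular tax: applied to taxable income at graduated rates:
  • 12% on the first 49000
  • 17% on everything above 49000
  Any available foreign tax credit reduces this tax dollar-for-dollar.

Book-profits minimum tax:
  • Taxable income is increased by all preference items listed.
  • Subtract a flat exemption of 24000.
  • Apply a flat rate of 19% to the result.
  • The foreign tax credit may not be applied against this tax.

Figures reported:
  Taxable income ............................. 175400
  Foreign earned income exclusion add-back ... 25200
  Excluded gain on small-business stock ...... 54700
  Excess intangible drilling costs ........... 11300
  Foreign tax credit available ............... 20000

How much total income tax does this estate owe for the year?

Book-profits minimum tax:
  Adjusted income: 175400 + 25200 + 54700 + 11300 = 266600
  Less exemption 24000 → base 242600
  242600 × 19% = 46094

Regular tax:
  49000 × 12% = 5880
  126400 × 17% = 21488
  → 27368
  Less foreign tax credit 20000 → 7368

46094 > 7368, so the book-profits minimum tax is the binding amount.

46094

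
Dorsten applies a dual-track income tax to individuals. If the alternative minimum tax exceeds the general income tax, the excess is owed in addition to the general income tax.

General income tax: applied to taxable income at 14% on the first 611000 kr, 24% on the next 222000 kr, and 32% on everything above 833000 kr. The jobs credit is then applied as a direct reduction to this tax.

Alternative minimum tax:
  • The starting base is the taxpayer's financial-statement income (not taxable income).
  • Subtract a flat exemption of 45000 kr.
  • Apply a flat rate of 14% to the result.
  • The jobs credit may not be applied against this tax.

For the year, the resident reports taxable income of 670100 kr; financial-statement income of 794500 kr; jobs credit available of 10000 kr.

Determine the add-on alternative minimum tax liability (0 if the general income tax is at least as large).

General income tax:
  611000 kr × 14% = 85540 kr
  59100 kr × 24% = 14184 kr
  → 99724 kr
  Less jobs credit 10000 kr → 89724 kr

Alternative minimum tax:
  Base (financial-statement income): 794500 kr
  Less exemption 45000 kr → base 749500 kr
  749500 kr × 14% = 104930 kr

Excess of alternative minimum tax over general income tax: 104930 kr − 89724 kr = 15206 kr.

15206 kr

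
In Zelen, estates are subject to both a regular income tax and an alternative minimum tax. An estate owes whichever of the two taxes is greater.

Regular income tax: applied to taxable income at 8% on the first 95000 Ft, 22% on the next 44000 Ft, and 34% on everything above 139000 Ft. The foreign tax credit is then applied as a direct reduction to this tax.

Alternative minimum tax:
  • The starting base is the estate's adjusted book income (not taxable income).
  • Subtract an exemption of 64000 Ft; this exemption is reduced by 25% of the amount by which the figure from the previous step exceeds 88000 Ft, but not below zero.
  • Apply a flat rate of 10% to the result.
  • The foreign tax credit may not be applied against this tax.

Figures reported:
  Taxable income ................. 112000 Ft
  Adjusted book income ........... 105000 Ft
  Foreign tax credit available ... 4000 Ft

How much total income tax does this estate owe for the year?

Regular income tax:
  95000 Ft × 8% = 7600 Ft
  17000 Ft × 22% = 3740 Ft
  → 11340 Ft
  Less foreign tax credit 4000 Ft → 7340 Ft

Alternative minimum tax:
  Base (adjusted book income): 105000 Ft
  Exemption: 64000 Ft − 25% × (105000 Ft − 88000 Ft) = 64000 Ft − 4250 Ft = 59750 Ft
  Base: 105000 Ft − 59750 Ft = 45250 Ft
  45250 Ft × 10% = 4525 Ft

7340 Ft > 4525 Ft, so the regular income tax governs.

7340 Ft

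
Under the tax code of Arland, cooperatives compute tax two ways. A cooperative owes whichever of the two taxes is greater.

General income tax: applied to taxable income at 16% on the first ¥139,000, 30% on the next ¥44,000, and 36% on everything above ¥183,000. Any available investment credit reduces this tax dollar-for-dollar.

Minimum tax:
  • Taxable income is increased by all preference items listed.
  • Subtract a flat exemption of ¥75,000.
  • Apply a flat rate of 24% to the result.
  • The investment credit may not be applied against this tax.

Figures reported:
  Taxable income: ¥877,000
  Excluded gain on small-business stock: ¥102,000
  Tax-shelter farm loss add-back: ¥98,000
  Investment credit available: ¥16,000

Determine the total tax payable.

¥269,280

General income tax:
  ¥139,000 × 16% = ¥22,240
  ¥44,000 × 30% = ¥13,200
  ¥694,000 × 36% = ¥249,840
  → ¥285,280
  Less investment credit ¥16,000 → ¥269,280

Minimum tax:
  Adjusted income: ¥877,000 + ¥102,000 + ¥98,000 = ¥1,077,000
  Less exemption ¥75,000 → base ¥1,002,000
  ¥1,002,000 × 24% = ¥240,480

¥269,280 > ¥240,480, so the general income tax governs.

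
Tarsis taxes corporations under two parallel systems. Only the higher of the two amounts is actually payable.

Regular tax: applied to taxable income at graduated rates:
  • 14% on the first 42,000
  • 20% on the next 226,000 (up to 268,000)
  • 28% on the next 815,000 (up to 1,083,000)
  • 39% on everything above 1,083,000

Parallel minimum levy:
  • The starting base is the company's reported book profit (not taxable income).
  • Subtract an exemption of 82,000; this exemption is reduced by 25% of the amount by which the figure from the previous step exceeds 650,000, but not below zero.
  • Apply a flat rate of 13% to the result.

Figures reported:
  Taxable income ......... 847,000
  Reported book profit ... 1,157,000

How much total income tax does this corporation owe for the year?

213,200

Regular tax:
  42,000 × 14% = 5,880
  226,000 × 20% = 45,200
  579,000 × 28% = 162,120
  → 213,200

Parallel minimum levy:
  Base (reported book profit): 1,157,000
  Exemption: 25% × (1,157,000 − 650,000) = 126,750 ≥ 82,000, so the exemption is fully phased out
  Base: 1,157,000 − 0 = 1,157,000
  1,157,000 × 13% = 150,410

213,200 > 150,410, so the regular tax governs.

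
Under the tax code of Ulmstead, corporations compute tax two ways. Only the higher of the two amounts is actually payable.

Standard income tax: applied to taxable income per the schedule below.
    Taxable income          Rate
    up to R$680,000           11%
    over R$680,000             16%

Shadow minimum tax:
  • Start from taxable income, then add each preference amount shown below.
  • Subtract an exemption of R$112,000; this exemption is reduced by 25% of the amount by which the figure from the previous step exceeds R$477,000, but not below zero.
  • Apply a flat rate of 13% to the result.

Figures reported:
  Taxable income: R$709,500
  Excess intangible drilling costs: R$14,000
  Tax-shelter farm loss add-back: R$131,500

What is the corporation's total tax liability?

Shadow minimum tax:
  Adjusted income: R$709,500 + R$14,000 + R$131,500 = R$855,000
  Exemption: R$112,000 − 25% × (R$855,000 − R$477,000) = R$112,000 − R$94,500 = R$17,500
  Base: R$855,000 − R$17,500 = R$837,500
  R$837,500 × 13% = R$108,875

Standard income tax:
  R$680,000 × 11% = R$74,800
  R$29,500 × 16% = R$4,720
  → R$79,520

R$108,875 > R$79,520, so the shadow minimum tax is the binding amount.

R$108,875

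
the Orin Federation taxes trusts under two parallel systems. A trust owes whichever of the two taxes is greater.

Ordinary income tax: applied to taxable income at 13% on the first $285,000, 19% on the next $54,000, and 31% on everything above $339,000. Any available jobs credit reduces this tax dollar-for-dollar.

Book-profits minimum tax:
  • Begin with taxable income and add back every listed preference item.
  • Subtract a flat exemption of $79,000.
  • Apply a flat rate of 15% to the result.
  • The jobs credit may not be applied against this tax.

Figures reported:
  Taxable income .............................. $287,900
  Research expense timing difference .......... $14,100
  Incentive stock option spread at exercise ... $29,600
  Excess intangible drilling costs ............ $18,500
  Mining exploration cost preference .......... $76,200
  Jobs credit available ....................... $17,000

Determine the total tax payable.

Book-profits minimum tax:
  Adjusted income: $287,900 + $14,100 + $29,600 + $18,500 + $76,200 = $426,300
  Less exemption $79,000 → base $347,300
  $347,300 × 15% = $52,095

Ordinary income tax:
  $285,000 × 13% = $37,050
  $2,900 × 19% = $551
  → $37,601
  Less jobs credit $17,000 → $20,601

$52,095 > $20,601, so the book-profits minimum tax is the binding amount.

$52,095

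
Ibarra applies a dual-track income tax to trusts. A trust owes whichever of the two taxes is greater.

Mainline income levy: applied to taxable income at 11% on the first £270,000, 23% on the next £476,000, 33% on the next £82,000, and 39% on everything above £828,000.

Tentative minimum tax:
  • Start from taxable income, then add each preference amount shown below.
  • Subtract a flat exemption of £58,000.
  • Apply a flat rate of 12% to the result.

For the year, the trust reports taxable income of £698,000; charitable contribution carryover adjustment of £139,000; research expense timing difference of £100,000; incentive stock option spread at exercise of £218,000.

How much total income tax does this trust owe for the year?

Tentative minimum tax:
  Adjusted income: £698,000 + £139,000 + £100,000 + £218,000 = £1,155,000
  Less exemption £58,000 → base £1,097,000
  £1,097,000 × 12% = £131,640

Mainline income levy:
  £270,000 × 11% = £29,700
  £428,000 × 23% = £98,440
  → £128,140

£131,640 > £128,140, so the tentative minimum tax is the binding amount.

£131,640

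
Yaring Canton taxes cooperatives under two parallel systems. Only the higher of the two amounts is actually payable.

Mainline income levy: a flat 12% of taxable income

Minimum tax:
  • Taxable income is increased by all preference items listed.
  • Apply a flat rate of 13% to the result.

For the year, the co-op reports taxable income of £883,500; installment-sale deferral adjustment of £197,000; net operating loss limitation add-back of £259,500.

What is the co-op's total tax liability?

Mainline income levy:
  £883,500 × 12% = £106,020

Minimum tax:
  Adjusted income: £883,500 + £197,000 + £259,500 = £1,340,000
  £1,340,000 × 13% = £174,200

£174,200 > £106,020, so the minimum tax is the binding amount.

£174,200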